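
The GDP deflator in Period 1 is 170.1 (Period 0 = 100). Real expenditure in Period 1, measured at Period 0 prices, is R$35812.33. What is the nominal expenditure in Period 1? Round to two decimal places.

Nominal = Real × (Index/100) = 35812.33 × (170.1/100)
        = 35812.33 × 1.701 = 60916.7733

60916.77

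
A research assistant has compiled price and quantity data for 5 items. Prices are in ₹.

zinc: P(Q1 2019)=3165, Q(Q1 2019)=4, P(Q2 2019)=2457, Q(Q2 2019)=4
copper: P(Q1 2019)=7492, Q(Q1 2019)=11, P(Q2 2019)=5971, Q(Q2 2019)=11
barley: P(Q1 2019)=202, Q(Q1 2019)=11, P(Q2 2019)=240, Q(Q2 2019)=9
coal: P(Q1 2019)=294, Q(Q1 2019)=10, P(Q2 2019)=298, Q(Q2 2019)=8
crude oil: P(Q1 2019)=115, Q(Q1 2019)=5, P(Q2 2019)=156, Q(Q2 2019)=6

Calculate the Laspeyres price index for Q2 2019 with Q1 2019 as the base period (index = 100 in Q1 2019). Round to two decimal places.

Laspeyres price index uses base-period quantities as weights.
ΣP(Q2 2019)·Q(Q1 2019) = 2457×4 + 5971×11 + 240×11 + 298×10 + 156×5 = 9828 + 65681 + 2640 + 2980 + 780 = 81909
ΣP(Q1 2019)·Q(Q1 2019) = 3165×4 + 7492×11 + 202×11 + 294×10 + 115×5 = 12660 + 82412 + 2222 + 2940 + 575 = 100809
Index = 81909 / 100809 × 100 = 81.2517

81.25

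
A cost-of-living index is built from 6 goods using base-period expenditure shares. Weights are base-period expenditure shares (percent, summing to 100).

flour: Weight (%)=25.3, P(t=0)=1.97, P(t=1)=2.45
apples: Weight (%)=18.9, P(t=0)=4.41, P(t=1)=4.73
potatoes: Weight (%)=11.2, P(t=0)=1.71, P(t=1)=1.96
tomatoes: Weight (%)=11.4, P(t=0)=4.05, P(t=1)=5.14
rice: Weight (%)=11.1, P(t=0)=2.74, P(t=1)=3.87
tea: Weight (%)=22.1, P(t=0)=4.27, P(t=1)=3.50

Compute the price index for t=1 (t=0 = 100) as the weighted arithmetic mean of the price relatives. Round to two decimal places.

112.83

flour: 25.3 × (2.45/1.97) = 25.3 × 1.243655 = 31.4645
apples: 18.9 × (4.73/4.41) = 18.9 × 1.072562 = 20.2714
potatoes: 11.2 × (1.96/1.71) = 11.2 × 1.146199 = 12.8374
tomatoes: 11.4 × (5.14/4.05) = 11.4 × 1.269136 = 14.4681
rice: 11.1 × (3.87/2.74) = 11.1 × 1.412409 = 15.6777
tea: 22.1 × (3.50/4.27) = 22.1 × 0.819672 = 18.1148
Index = Σ wᵢ·(p₁ᵢ/p₀ᵢ) = 31.4645 + 20.2714 + 12.8374 + 14.4681 + 15.6777 + 18.1148 = 112.8340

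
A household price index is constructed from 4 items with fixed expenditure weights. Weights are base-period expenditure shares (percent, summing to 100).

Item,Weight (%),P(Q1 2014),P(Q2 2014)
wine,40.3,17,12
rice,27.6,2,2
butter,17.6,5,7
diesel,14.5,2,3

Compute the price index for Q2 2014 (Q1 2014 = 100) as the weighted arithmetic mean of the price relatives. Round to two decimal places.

wine: 40.3 × (12/17) = 40.3 × 0.705882 = 28.4471
rice: 27.6 × (2/2) = 27.6 × 1.000000 = 27.6000
butter: 17.6 × (7/5) = 17.6 × 1.400000 = 24.6400
diesel: 14.5 × (3/2) = 14.5 × 1.500000 = 21.7500
Index = Σ wᵢ·(p₁ᵢ/p₀ᵢ) = 28.4471 + 27.6000 + 24.6400 + 21.7500 = 102.4371

102.44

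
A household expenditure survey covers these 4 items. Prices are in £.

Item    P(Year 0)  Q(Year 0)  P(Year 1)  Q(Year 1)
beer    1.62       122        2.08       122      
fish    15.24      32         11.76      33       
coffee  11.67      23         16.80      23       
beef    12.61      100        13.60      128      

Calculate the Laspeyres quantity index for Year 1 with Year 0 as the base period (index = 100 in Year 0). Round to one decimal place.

116.6

Laspeyres quantity index uses base-period prices as weights.
ΣP(Year 0)·Q(Year 1) = 1.62×122 + 15.24×33 + 11.67×23 + 12.61×128 = 197.64 + 502.92 + 268.41 + 1614.08 = 2583.05
ΣP(Year 0)·Q(Year 0) = 1.62×122 + 15.24×32 + 11.67×23 + 12.61×100 = 197.64 + 487.68 + 268.41 + 1261 = 2214.73
Index = 2583.05 / 2214.73 × 100 = 116.6305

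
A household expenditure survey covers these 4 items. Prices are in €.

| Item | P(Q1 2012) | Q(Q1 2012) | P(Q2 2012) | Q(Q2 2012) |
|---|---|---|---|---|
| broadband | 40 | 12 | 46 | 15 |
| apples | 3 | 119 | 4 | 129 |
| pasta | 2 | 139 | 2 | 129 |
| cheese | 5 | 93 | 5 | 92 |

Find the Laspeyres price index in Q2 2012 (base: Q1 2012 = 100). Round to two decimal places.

Laspeyres price index uses base-period quantities as weights.
ΣP(Q2 2012)·Q(Q1 2012) = 46×12 + 4×119 + 2×139 + 5×93 = 552 + 476 + 278 + 465 = 1771
ΣP(Q1 2012)·Q(Q1 2012) = 40×12 + 3×119 + 2×139 + 5×93 = 480 + 357 + 278 + 465 = 1580
Index = 1771 / 1580 × 100 = 112.0886

112.09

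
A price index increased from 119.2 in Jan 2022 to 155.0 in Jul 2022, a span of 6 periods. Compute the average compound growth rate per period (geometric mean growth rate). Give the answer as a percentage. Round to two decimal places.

4.47%

Growth factor = (155.0/119.2)^(1/6) = (1.300336)^(1/6) = 1.044742
Growth rate = 1.044742 − 1 = 0.044742 = 4.4742%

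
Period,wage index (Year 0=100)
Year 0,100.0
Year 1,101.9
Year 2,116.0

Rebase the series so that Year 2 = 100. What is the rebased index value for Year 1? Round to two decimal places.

87.84

Rebased(Year 1) = 101.9 / 116.0 × 100 = 87.8448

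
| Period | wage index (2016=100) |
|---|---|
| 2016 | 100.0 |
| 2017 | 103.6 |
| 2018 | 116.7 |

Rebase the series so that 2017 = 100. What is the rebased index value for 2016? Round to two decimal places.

96.53

Rebased(2016) = 100.0 / 103.6 × 100 = 96.5251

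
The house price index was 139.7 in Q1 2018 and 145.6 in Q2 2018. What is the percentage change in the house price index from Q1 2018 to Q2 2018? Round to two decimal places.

4.22%

Change = (145.6 − 139.7) / 139.7 × 100
       = 5.9 / 139.7 × 100 = 4.2233%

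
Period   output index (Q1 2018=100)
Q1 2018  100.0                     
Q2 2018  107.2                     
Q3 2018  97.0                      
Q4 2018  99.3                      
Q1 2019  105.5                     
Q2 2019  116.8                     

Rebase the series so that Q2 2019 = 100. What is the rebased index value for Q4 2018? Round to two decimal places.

85.02

Rebased(Q4 2018) = 99.3 / 116.8 × 100 = 85.0171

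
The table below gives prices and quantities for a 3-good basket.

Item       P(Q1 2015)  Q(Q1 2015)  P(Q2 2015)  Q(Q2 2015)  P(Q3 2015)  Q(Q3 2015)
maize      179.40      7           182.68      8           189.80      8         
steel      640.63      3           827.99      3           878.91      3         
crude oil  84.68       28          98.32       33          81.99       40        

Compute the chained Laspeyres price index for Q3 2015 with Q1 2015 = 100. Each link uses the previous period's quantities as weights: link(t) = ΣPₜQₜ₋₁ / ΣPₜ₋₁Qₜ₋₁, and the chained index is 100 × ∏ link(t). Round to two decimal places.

Link Q1 2015→Q2 2015:
ΣP(Q2 2015)Q(Q1 2015) = 182.68×7 + 827.99×3 + 98.32×28 = 1278.76 + 2483.97 + 2752.96 = 6515.69
ΣP(Q1 2015)Q(Q1 2015) = 179.40×7 + 640.63×3 + 84.68×28 = 1255.8 + 1921.89 + 2371.04 = 5548.73
link = 6515.69/5548.73 = 1.174267
Link Q2 2015→Q3 2015:
ΣP(Q3 2015)Q(Q2 2015) = 189.80×8 + 878.91×3 + 81.99×33 = 1518.4 + 2636.73 + 2705.67 = 6860.8
ΣP(Q2 2015)Q(Q2 2015) = 182.68×8 + 827.99×3 + 98.32×33 = 1461.44 + 2483.97 + 3244.56 = 7189.97
link = 6860.8/7189.97 = 0.954218
Chained index = 100 × 1.174267 × 0.954218 = 112.0507

112.05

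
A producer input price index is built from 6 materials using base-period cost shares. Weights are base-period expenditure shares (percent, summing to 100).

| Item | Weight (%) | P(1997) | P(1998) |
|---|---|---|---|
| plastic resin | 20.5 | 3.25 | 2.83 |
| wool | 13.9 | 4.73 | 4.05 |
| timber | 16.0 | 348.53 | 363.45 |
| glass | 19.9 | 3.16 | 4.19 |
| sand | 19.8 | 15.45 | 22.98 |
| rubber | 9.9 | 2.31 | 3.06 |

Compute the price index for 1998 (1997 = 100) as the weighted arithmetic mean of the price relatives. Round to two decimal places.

plastic resin: 20.5 × (2.83/3.25) = 20.5 × 0.870769 = 17.8508
wool: 13.9 × (4.05/4.73) = 13.9 × 0.856237 = 11.9017
timber: 16.0 × (363.45/348.53) = 16.0 × 1.042808 = 16.6849
glass: 19.9 × (4.19/3.16) = 19.9 × 1.325949 = 26.3864
sand: 19.8 × (22.98/15.45) = 19.8 × 1.487379 = 29.4501
rubber: 9.9 × (3.06/2.31) = 9.9 × 1.324675 = 13.1143
Index = Σ wᵢ·(p₁ᵢ/p₀ᵢ) = 17.8508 + 11.9017 + 16.6849 + 26.3864 + 29.4501 + 13.1143 = 115.3882

115.39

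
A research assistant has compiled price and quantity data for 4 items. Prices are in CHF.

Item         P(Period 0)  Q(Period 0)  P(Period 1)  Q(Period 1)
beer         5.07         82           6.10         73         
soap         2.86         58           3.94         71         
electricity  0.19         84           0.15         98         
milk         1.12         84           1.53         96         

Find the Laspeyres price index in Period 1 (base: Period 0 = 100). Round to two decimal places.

125.76

Laspeyres price index uses base-period quantities as weights.
ΣP(Period 1)·Q(Period 0) = 6.10×82 + 3.94×58 + 0.15×84 + 1.53×84 = 500.2 + 228.52 + 12.6 + 128.52 = 869.84
ΣP(Period 0)·Q(Period 0) = 5.07×82 + 2.86×58 + 0.19×84 + 1.12×84 = 415.74 + 165.88 + 15.96 + 94.08 = 691.66
Index = 869.84 / 691.66 × 100 = 125.7612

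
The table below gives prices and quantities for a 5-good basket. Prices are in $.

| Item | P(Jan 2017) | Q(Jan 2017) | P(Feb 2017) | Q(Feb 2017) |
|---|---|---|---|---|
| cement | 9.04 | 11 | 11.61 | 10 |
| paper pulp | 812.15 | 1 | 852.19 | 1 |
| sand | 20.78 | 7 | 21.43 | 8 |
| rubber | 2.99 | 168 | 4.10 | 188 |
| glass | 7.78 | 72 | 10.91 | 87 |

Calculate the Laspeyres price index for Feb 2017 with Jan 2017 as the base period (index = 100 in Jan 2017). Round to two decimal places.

Laspeyres price index uses base-period quantities as weights.
ΣP(Feb 2017)·Q(Jan 2017) = 11.61×11 + 852.19×1 + 21.43×7 + 4.10×168 + 10.91×72 = 127.71 + 852.19 + 150.01 + 688.8 + 785.52 = 2604.23
ΣP(Jan 2017)·Q(Jan 2017) = 9.04×11 + 812.15×1 + 20.78×7 + 2.99×168 + 7.78×72 = 99.44 + 812.15 + 145.46 + 502.32 + 560.16 = 2119.53
Index = 2604.23 / 2119.53 × 100 = 122.8683

122.87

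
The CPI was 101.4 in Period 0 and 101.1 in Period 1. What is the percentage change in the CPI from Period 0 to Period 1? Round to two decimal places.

-0.30%

Change = (101.1 − 101.4) / 101.4 × 100
       = -0.3 / 101.4 × 100 = -0.2959%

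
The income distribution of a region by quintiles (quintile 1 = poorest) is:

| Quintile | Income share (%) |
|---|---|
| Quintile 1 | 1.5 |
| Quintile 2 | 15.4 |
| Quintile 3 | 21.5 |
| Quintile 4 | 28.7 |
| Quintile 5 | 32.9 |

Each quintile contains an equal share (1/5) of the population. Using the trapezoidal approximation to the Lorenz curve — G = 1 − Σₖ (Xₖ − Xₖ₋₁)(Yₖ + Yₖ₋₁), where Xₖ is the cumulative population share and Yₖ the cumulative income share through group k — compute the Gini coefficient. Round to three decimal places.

Cumulative income shares Yₖ: 0.0150, 0.1690, 0.3840, 0.6710, 1.0000
Σ (Xₖ−Xₖ₋₁)(Yₖ+Yₖ₋₁) = (1/5)(0.0150+0.0000) + (1/5)(0.1690+0.0150) + (1/5)(0.3840+0.1690) + (1/5)(0.6710+0.3840) + (1/5)(1.0000+0.6710)
  = 0.0030 + 0.0368 + 0.1106 + 0.2110 + 0.3342 = 0.6956
G = 1 − 0.6956 = 0.3044

0.304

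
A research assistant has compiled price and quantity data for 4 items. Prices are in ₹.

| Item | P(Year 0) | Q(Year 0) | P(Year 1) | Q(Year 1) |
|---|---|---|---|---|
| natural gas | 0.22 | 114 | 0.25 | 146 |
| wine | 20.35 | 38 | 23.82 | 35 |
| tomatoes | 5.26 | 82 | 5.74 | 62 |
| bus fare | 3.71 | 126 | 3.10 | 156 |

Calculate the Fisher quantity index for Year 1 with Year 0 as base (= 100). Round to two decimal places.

Laspeyres component (base-period weights):
ΣP(Year 0)Q(Year 1) = 0.22×146 + 20.35×35 + 5.26×62 + 3.71×156 = 32.12 + 712.25 + 326.12 + 578.76 = 1649.25
ΣP(Year 0)Q(Year 0) = 0.22×114 + 20.35×38 + 5.26×82 + 3.71×126 = 25.08 + 773.3 + 431.32 + 467.46 = 1697.16
L = 1649.25 / 1697.16 × 100 = 97.1770
Paasche component (current-period weights):
ΣP(Year 1)Q(Year 1) = 0.25×146 + 23.82×35 + 5.74×62 + 3.10×156 = 36.5 + 833.7 + 355.88 + 483.6 = 1709.68
ΣP(Year 1)Q(Year 0) = 0.25×114 + 23.82×38 + 5.74×82 + 3.10×126 = 28.5 + 905.16 + 470.68 + 390.6 = 1794.94
P = 1709.68 / 1794.94 × 100 = 95.2500
Fisher = √(L × P) = √(97.1770 × 95.2500) = 96.2087

96.21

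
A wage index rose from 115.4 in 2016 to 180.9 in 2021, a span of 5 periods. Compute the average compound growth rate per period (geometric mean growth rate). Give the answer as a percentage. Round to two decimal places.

Growth factor = (180.9/115.4)^(1/5) = (1.567591)^(1/5) = 1.094074
Growth rate = 1.094074 − 1 = 0.094074 = 9.4074%

9.41%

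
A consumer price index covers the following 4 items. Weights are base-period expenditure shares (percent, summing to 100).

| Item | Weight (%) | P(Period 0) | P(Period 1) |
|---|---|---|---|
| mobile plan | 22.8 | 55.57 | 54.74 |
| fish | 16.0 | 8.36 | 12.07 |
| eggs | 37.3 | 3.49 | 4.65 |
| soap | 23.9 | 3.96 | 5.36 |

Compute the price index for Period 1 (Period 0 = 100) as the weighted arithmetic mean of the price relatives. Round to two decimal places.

127.61

mobile plan: 22.8 × (54.74/55.57) = 22.8 × 0.985064 = 22.4595
fish: 16.0 × (12.07/8.36) = 16.0 × 1.443780 = 23.1005
eggs: 37.3 × (4.65/3.49) = 37.3 × 1.332378 = 49.6977
soap: 23.9 × (5.36/3.96) = 23.9 × 1.353535 = 32.3495
Index = Σ wᵢ·(p₁ᵢ/p₀ᵢ) = 22.4595 + 23.1005 + 49.6977 + 32.3495 = 127.6071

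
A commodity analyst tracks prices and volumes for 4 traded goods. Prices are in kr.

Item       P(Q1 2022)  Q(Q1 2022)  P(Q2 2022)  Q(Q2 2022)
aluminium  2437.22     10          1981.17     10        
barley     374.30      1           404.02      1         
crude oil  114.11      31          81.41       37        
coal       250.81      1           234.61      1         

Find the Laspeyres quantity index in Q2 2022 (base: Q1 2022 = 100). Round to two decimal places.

102.40

Laspeyres quantity index uses base-period prices as weights.
ΣP(Q1 2022)·Q(Q2 2022) = 2437.22×10 + 374.30×1 + 114.11×37 + 250.81×1 = 24372.2 + 374.3 + 4222.07 + 250.81 = 29219.38
ΣP(Q1 2022)·Q(Q1 2022) = 2437.22×10 + 374.30×1 + 114.11×31 + 250.81×1 = 24372.2 + 374.3 + 3537.41 + 250.81 = 28534.72
Index = 29219.38 / 28534.72 × 100 = 102.3994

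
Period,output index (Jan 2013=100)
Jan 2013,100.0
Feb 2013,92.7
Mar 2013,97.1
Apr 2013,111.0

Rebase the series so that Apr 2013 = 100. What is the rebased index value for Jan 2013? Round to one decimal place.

Rebased(Jan 2013) = 100.0 / 111.0 × 100 = 90.0901

90.1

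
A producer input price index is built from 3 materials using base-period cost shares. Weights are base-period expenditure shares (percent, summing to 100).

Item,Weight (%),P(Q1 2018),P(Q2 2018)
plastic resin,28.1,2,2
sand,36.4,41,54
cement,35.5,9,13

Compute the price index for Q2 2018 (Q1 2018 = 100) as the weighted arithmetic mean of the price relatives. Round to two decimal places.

plastic resin: 28.1 × (2/2) = 28.1 × 1.000000 = 28.1000
sand: 36.4 × (54/41) = 36.4 × 1.317073 = 47.9415
cement: 35.5 × (13/9) = 35.5 × 1.444444 = 51.2778
Index = Σ wᵢ·(p₁ᵢ/p₀ᵢ) = 28.1000 + 47.9415 + 51.2778 = 127.3192

127.32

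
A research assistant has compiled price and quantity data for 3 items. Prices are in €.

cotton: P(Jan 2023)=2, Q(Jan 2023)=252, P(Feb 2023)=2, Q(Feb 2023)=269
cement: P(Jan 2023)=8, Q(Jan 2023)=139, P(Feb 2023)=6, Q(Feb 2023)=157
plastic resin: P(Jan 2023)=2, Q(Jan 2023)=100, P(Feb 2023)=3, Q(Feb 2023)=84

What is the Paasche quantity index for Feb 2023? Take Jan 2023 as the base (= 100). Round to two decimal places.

105.74

Paasche quantity index uses current-period prices as weights.
ΣP(Feb 2023)·Q(Feb 2023) = 2×269 + 6×157 + 3×84 = 538 + 942 + 252 = 1732
ΣP(Feb 2023)·Q(Jan 2023) = 2×252 + 6×139 + 3×100 = 504 + 834 + 300 = 1638
Index = 1732 / 1638 × 100 = 105.7387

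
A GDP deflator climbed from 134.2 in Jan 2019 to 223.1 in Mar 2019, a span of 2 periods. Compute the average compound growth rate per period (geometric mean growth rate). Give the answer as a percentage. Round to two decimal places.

Growth factor = (223.1/134.2)^(1/2) = (1.662444)^(1/2) = 1.289358
Growth rate = 1.289358 − 1 = 0.289358 = 28.9358%

28.94%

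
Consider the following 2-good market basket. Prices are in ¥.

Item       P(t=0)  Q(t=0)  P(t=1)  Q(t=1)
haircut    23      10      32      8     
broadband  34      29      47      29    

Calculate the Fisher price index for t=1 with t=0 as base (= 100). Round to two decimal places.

Laspeyres component (base-period weights):
ΣP(t=1)Q(t=0) = 32×10 + 47×29 = 320 + 1363 = 1683
ΣP(t=0)Q(t=0) = 23×10 + 34×29 = 230 + 986 = 1216
L = 1683 / 1216 × 100 = 138.4046
Paasche component (current-period weights):
ΣP(t=1)Q(t=1) = 32×8 + 47×29 = 256 + 1363 = 1619
ΣP(t=0)Q(t=1) = 23×8 + 34×29 = 184 + 986 = 1170
P = 1619 / 1170 × 100 = 138.3761
Fisher = √(L × P) = √(138.4046 × 138.3761) = 138.3903

138.39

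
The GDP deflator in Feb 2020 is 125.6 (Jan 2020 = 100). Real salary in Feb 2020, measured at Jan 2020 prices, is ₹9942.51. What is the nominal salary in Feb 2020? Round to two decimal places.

Nominal = Real × (Index/100) = 9942.51 × (125.6/100)
        = 9942.51 × 1.256 = 12487.7926

12487.79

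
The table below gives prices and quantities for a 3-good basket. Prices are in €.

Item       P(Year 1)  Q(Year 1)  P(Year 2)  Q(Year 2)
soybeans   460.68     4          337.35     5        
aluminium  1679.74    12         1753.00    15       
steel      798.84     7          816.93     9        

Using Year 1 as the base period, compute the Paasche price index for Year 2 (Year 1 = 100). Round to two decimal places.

Paasche price index uses current-period quantities as weights.
ΣP(Year 2)·Q(Year 2) = 337.35×5 + 1753.00×15 + 816.93×9 = 1686.75 + 26295 + 7352.37 = 35334.12
ΣP(Year 1)·Q(Year 2) = 460.68×5 + 1679.74×15 + 798.84×9 = 2303.4 + 25196.1 + 7189.56 = 34689.06
Index = 35334.12 / 34689.06 × 100 = 101.8595

101.86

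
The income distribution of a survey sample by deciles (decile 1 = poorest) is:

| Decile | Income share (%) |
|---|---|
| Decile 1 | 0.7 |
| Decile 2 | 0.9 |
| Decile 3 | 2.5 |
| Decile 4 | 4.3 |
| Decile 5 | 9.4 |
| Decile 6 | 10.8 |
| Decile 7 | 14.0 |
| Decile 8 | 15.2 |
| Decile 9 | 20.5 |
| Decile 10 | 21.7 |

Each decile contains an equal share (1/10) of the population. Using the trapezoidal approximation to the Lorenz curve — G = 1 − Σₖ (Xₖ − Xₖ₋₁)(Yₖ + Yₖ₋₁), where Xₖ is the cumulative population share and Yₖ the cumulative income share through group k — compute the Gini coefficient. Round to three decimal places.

Cumulative income shares Yₖ: 0.0070, 0.0160, 0.0410, 0.0840, 0.1780, 0.2860, 0.4260, 0.5780, 0.7830, 1.0000
Σ (Xₖ−Xₖ₋₁)(Yₖ+Yₖ₋₁) = (1/10)(0.0070+0.0000) + (1/10)(0.0160+0.0070) + (1/10)(0.0410+0.0160) + (1/10)(0.0840+0.0410) + (1/10)(0.1780+0.0840) + (1/10)(0.2860+0.1780) + (1/10)(0.4260+0.2860) + (1/10)(0.5780+0.4260) + (1/10)(0.7830+0.5780) + (1/10)(1.0000+0.7830)
  = 0.0007 + 0.0023 + 0.0057 + 0.0125 + 0.0262 + 0.0464 + 0.0712 + 0.1004 + 0.1361 + 0.1783 = 0.5798
G = 1 − 0.5798 = 0.4202

0.420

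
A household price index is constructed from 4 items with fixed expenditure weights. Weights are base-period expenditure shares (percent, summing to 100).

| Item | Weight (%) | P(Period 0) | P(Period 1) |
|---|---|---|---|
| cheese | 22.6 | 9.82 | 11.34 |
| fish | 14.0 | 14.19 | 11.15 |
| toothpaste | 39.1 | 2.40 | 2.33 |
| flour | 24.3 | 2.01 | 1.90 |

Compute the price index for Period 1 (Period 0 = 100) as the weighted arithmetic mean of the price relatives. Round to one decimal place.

cheese: 22.6 × (11.34/9.82) = 22.6 × 1.154786 = 26.0982
fish: 14.0 × (11.15/14.19) = 14.0 × 0.785765 = 11.0007
toothpaste: 39.1 × (2.33/2.40) = 39.1 × 0.970833 = 37.9596
flour: 24.3 × (1.90/2.01) = 24.3 × 0.945274 = 22.9701
Index = Σ wᵢ·(p₁ᵢ/p₀ᵢ) = 26.0982 + 11.0007 + 37.9596 + 22.9701 = 98.0286

98.0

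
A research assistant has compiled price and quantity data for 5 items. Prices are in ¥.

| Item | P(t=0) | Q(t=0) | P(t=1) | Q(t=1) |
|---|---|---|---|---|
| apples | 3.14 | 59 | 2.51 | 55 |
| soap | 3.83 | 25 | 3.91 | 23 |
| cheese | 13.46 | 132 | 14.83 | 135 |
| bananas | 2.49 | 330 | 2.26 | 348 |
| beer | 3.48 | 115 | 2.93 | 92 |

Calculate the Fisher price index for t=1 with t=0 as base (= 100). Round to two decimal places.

100.43

Laspeyres component (base-period weights):
ΣP(t=1)Q(t=0) = 2.51×59 + 3.91×25 + 14.83×132 + 2.26×330 + 2.93×115 = 148.09 + 97.75 + 1957.56 + 745.8 + 336.95 = 3286.15
ΣP(t=0)Q(t=0) = 3.14×59 + 3.83×25 + 13.46×132 + 2.49×330 + 3.48×115 = 185.26 + 95.75 + 1776.72 + 821.7 + 400.2 = 3279.63
L = 3286.15 / 3279.63 × 100 = 100.1988
Paasche component (current-period weights):
ΣP(t=1)Q(t=1) = 2.51×55 + 3.91×23 + 14.83×135 + 2.26×348 + 2.93×92 = 138.05 + 89.93 + 2002.05 + 786.48 + 269.56 = 3286.07
ΣP(t=0)Q(t=1) = 3.14×55 + 3.83×23 + 13.46×135 + 2.49×348 + 3.48×92 = 172.7 + 88.09 + 1817.1 + 866.52 + 320.16 = 3264.57
P = 3286.07 / 3264.57 × 100 = 100.6586
Fisher = √(L × P) = √(100.1988 × 100.6586) = 100.4284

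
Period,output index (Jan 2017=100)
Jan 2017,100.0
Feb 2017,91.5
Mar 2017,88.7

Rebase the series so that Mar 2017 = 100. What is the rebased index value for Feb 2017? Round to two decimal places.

Rebased(Feb 2017) = 91.5 / 88.7 × 100 = 103.1567

103.16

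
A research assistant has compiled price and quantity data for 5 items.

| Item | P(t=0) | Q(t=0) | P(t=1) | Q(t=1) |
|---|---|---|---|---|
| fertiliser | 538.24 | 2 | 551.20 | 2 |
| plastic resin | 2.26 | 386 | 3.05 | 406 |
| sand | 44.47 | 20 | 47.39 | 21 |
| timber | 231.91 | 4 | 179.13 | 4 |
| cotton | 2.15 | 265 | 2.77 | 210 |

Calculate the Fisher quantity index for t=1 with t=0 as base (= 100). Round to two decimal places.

Laspeyres component (base-period weights):
ΣP(t=0)Q(t=1) = 538.24×2 + 2.26×406 + 44.47×21 + 231.91×4 + 2.15×210 = 1076.48 + 917.56 + 933.87 + 927.64 + 451.5 = 4307.05
ΣP(t=0)Q(t=0) = 538.24×2 + 2.26×386 + 44.47×20 + 231.91×4 + 2.15×265 = 1076.48 + 872.36 + 889.4 + 927.64 + 569.75 = 4335.63
L = 4307.05 / 4335.63 × 100 = 99.3408
Paasche component (current-period weights):
ΣP(t=1)Q(t=1) = 551.20×2 + 3.05×406 + 47.39×21 + 179.13×4 + 2.77×210 = 1102.4 + 1238.3 + 995.19 + 716.52 + 581.7 = 4634.11
ΣP(t=1)Q(t=0) = 551.20×2 + 3.05×386 + 47.39×20 + 179.13×4 + 2.77×265 = 1102.4 + 1177.3 + 947.8 + 716.52 + 734.05 = 4678.07
P = 4634.11 / 4678.07 × 100 = 99.0603
Fisher = √(L × P) = √(99.3408 × 99.0603) = 99.2005

99.20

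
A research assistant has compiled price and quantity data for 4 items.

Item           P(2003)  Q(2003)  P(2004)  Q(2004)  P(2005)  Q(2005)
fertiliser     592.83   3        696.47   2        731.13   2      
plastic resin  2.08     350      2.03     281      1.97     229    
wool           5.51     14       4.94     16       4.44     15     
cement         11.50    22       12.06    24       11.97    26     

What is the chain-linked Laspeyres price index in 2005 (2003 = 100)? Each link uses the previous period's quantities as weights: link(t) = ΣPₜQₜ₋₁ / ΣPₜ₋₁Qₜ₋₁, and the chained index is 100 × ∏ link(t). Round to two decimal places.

112.50

Link 2003→2004:
ΣP(2004)Q(2003) = 696.47×3 + 2.03×350 + 4.94×14 + 12.06×22 = 2089.41 + 710.5 + 69.16 + 265.32 = 3134.39
ΣP(2003)Q(2003) = 592.83×3 + 2.08×350 + 5.51×14 + 11.50×22 = 1778.49 + 728 + 77.14 + 253 = 2836.63
link = 3134.39/2836.63 = 1.104970
Link 2004→2005:
ΣP(2005)Q(2004) = 731.13×2 + 1.97×281 + 4.44×16 + 11.97×24 = 1462.26 + 553.57 + 71.04 + 287.28 = 2374.15
ΣP(2004)Q(2004) = 696.47×2 + 2.03×281 + 4.94×16 + 12.06×24 = 1392.94 + 570.43 + 79.04 + 289.44 = 2331.85
link = 2374.15/2331.85 = 1.018140
Chained index = 100 × 1.104970 × 1.018140 = 112.5014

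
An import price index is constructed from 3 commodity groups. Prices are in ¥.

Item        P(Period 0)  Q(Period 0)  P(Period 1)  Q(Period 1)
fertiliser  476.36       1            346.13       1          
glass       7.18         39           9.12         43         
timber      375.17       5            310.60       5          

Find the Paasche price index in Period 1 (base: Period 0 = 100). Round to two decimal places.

86.11

Paasche price index uses current-period quantities as weights.
ΣP(Period 1)·Q(Period 1) = 346.13×1 + 9.12×43 + 310.60×5 = 346.13 + 392.16 + 1553 = 2291.29
ΣP(Period 0)·Q(Period 1) = 476.36×1 + 7.18×43 + 375.17×5 = 476.36 + 308.74 + 1875.85 = 2660.95
Index = 2291.29 / 2660.95 × 100 = 86.1080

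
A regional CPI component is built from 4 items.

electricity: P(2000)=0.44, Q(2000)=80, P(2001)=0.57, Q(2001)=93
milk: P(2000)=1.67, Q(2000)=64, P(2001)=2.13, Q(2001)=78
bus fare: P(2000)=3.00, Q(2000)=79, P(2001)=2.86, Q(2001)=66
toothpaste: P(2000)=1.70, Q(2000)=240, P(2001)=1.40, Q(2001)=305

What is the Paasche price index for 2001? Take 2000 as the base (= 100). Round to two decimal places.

Paasche price index uses current-period quantities as weights.
ΣP(2001)·Q(2001) = 0.57×93 + 2.13×78 + 2.86×66 + 1.40×305 = 53.01 + 166.14 + 188.76 + 427 = 834.91
ΣP(2000)·Q(2001) = 0.44×93 + 1.67×78 + 3.00×66 + 1.70×305 = 40.92 + 130.26 + 198 + 518.5 = 887.68
Index = 834.91 / 887.68 × 100 = 94.0553

94.06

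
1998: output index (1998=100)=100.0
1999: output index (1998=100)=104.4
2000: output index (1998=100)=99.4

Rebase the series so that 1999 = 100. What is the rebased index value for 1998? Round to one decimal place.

95.8

Rebased(1998) = 100.0 / 104.4 × 100 = 95.7854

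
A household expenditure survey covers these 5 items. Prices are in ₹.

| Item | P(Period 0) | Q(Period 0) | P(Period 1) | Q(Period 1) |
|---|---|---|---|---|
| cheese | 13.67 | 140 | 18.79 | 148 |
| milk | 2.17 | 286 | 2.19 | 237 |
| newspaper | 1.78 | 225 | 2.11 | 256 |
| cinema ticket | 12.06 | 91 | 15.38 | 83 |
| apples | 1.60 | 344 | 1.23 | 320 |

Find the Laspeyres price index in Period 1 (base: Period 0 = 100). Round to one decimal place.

Laspeyres price index uses base-period quantities as weights.
ΣP(Period 1)·Q(Period 0) = 18.79×140 + 2.19×286 + 2.11×225 + 15.38×91 + 1.23×344 = 2630.6 + 626.34 + 474.75 + 1399.58 + 423.12 = 5554.39
ΣP(Period 0)·Q(Period 0) = 13.67×140 + 2.17×286 + 1.78×225 + 12.06×91 + 1.60×344 = 1913.8 + 620.62 + 400.5 + 1097.46 + 550.4 = 4582.78
Index = 5554.39 / 4582.78 × 100 = 121.2013

121.2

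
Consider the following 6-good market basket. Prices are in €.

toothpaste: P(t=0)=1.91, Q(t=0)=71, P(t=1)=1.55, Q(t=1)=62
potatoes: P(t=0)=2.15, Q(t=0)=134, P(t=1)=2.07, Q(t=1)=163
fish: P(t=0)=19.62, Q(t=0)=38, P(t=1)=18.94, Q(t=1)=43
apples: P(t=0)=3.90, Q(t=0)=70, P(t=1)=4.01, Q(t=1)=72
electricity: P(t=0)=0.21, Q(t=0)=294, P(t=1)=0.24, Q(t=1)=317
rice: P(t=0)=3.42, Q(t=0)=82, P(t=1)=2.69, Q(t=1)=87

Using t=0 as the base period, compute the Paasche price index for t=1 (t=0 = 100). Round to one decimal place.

Paasche price index uses current-period quantities as weights.
ΣP(t=1)·Q(t=1) = 1.55×62 + 2.07×163 + 18.94×43 + 4.01×72 + 0.24×317 + 2.69×87 = 96.1 + 337.41 + 814.42 + 288.72 + 76.08 + 234.03 = 1846.76
ΣP(t=0)·Q(t=1) = 1.91×62 + 2.15×163 + 19.62×43 + 3.90×72 + 0.21×317 + 3.42×87 = 118.42 + 350.45 + 843.66 + 280.8 + 66.57 + 297.54 = 1957.44
Index = 1846.76 / 1957.44 × 100 = 94.3457

94.3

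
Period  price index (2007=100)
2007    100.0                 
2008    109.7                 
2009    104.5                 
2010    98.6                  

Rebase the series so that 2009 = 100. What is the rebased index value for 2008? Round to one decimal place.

105.0

Rebased(2008) = 109.7 / 104.5 × 100 = 104.9761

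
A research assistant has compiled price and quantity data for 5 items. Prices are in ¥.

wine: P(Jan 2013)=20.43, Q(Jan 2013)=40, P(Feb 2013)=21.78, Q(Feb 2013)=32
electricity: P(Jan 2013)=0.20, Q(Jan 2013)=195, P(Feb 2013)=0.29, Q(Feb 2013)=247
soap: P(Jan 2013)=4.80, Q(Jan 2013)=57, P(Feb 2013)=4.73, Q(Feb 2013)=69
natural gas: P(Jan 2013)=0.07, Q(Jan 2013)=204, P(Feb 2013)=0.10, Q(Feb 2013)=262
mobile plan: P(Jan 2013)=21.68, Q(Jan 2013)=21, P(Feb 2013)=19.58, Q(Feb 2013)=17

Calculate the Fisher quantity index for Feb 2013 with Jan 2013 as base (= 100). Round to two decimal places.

89.06

Laspeyres component (base-period weights):
ΣP(Jan 2013)Q(Feb 2013) = 20.43×32 + 0.20×247 + 4.80×69 + 0.07×262 + 21.68×17 = 653.76 + 49.4 + 331.2 + 18.34 + 368.56 = 1421.26
ΣP(Jan 2013)Q(Jan 2013) = 20.43×40 + 0.20×195 + 4.80×57 + 0.07×204 + 21.68×21 = 817.2 + 39 + 273.6 + 14.28 + 455.28 = 1599.36
L = 1421.26 / 1599.36 × 100 = 88.8643
Paasche component (current-period weights):
ΣP(Feb 2013)Q(Feb 2013) = 21.78×32 + 0.29×247 + 4.73×69 + 0.10×262 + 19.58×17 = 696.96 + 71.63 + 326.37 + 26.2 + 332.86 = 1454.02
ΣP(Feb 2013)Q(Jan 2013) = 21.78×40 + 0.29×195 + 4.73×57 + 0.10×204 + 19.58×21 = 871.2 + 56.55 + 269.61 + 20.4 + 411.18 = 1628.94
P = 1454.02 / 1628.94 × 100 = 89.2617
Fisher = √(L × P) = √(88.8643 × 89.2617) = 89.0628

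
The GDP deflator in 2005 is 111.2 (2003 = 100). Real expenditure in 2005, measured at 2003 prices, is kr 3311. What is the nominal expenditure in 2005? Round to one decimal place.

3681.8

Nominal = Real × (Index/100) = 3311 × (111.2/100)
        = 3311 × 1.112 = 3681.8320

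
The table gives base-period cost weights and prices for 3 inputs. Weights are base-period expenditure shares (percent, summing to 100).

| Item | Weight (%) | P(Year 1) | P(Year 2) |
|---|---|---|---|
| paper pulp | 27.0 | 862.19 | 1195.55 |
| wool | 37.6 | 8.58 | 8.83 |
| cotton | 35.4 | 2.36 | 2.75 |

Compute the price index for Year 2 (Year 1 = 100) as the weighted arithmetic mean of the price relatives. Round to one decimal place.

117.4

paper pulp: 27.0 × (1195.55/862.19) = 27.0 × 1.386643 = 37.4394
wool: 37.6 × (8.83/8.58) = 37.6 × 1.029138 = 38.6956
cotton: 35.4 × (2.75/2.36) = 35.4 × 1.165254 = 41.2500
Index = Σ wᵢ·(p₁ᵢ/p₀ᵢ) = 37.4394 + 38.6956 + 41.2500 = 117.3849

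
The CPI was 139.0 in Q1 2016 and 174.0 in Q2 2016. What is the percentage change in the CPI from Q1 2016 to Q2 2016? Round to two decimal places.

Change = (174.0 − 139.0) / 139.0 × 100
       = 35.0 / 139.0 × 100 = 25.1799%

25.18%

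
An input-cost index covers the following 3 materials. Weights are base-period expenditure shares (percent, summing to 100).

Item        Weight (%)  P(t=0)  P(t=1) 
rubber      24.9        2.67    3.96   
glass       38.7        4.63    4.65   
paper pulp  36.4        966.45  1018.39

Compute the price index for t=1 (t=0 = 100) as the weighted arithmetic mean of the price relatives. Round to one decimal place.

114.2

rubber: 24.9 × (3.96/2.67) = 24.9 × 1.483146 = 36.9303
glass: 38.7 × (4.65/4.63) = 38.7 × 1.004320 = 38.8672
paper pulp: 36.4 × (1018.39/966.45) = 36.4 × 1.053743 = 38.3562
Index = Σ wᵢ·(p₁ᵢ/p₀ᵢ) = 36.9303 + 38.8672 + 38.3562 = 114.1538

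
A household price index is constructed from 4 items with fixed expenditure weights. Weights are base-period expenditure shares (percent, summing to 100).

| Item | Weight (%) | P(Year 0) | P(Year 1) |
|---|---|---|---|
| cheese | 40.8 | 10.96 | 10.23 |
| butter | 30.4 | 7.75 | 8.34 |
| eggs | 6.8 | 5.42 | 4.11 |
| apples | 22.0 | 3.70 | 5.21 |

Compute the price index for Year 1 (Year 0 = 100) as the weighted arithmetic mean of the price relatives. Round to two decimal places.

cheese: 40.8 × (10.23/10.96) = 40.8 × 0.933394 = 38.0825
butter: 30.4 × (8.34/7.75) = 30.4 × 1.076129 = 32.7143
eggs: 6.8 × (4.11/5.42) = 6.8 × 0.758303 = 5.1565
apples: 22.0 × (5.21/3.70) = 22.0 × 1.408108 = 30.9784
Index = Σ wᵢ·(p₁ᵢ/p₀ᵢ) = 38.0825 + 32.7143 + 5.1565 + 30.9784 = 106.9316

106.93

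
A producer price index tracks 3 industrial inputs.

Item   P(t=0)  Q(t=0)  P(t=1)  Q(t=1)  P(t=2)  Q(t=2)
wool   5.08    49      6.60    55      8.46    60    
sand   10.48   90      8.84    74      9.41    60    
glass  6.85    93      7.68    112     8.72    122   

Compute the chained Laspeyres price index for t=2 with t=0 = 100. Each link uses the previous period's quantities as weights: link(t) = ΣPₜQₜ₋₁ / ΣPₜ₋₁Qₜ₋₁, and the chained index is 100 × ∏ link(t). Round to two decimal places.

Link t=0→t=1:
ΣP(t=1)Q(t=0) = 6.60×49 + 8.84×90 + 7.68×93 = 323.4 + 795.6 + 714.24 = 1833.24
ΣP(t=0)Q(t=0) = 5.08×49 + 10.48×90 + 6.85×93 = 248.92 + 943.2 + 637.05 = 1829.17
link = 1833.24/1829.17 = 1.002225
Link t=1→t=2:
ΣP(t=2)Q(t=1) = 8.46×55 + 9.41×74 + 8.72×112 = 465.3 + 696.34 + 976.64 = 2138.28
ΣP(t=1)Q(t=1) = 6.60×55 + 8.84×74 + 7.68×112 = 363 + 654.16 + 860.16 = 1877.32
link = 2138.28/1877.32 = 1.139007
Chained index = 100 × 1.002225 × 1.139007 = 114.1541

114.15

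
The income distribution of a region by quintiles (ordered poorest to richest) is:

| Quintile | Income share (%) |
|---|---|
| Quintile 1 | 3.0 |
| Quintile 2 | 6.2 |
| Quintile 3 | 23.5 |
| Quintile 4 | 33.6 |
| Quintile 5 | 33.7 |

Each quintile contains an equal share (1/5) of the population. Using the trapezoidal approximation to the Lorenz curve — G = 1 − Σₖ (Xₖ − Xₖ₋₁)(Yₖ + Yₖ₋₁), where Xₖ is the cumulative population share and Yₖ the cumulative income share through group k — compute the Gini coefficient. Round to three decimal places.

0.355

Cumulative income shares Yₖ: 0.0300, 0.0920, 0.3270, 0.6630, 1.0000
Σ (Xₖ−Xₖ₋₁)(Yₖ+Yₖ₋₁) = (1/5)(0.0300+0.0000) + (1/5)(0.0920+0.0300) + (1/5)(0.3270+0.0920) + (1/5)(0.6630+0.3270) + (1/5)(1.0000+0.6630)
  = 0.0060 + 0.0244 + 0.0838 + 0.1980 + 0.3326 = 0.6448
G = 1 − 0.6448 = 0.3552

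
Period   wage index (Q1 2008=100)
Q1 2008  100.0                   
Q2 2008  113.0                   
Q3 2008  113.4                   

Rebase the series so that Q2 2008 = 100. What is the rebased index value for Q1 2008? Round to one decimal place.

Rebased(Q1 2008) = 100.0 / 113.0 × 100 = 88.4956

88.5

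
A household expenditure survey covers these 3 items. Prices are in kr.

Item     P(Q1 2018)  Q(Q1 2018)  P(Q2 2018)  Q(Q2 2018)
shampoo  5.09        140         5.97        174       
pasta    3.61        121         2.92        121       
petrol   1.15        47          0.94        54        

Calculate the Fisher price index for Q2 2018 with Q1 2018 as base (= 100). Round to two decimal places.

103.34

Laspeyres component (base-period weights):
ΣP(Q2 2018)Q(Q1 2018) = 5.97×140 + 2.92×121 + 0.94×47 = 835.8 + 353.32 + 44.18 = 1233.3
ΣP(Q1 2018)Q(Q1 2018) = 5.09×140 + 3.61×121 + 1.15×47 = 712.6 + 436.81 + 54.05 = 1203.46
L = 1233.3 / 1203.46 × 100 = 102.4795
Paasche component (current-period weights):
ΣP(Q2 2018)Q(Q2 2018) = 5.97×174 + 2.92×121 + 0.94×54 = 1038.78 + 353.32 + 50.76 = 1442.86
ΣP(Q1 2018)Q(Q2 2018) = 5.09×174 + 3.61×121 + 1.15×54 = 885.66 + 436.81 + 62.1 = 1384.57
P = 1442.86 / 1384.57 × 100 = 104.2100
Fisher = √(L × P) = √(102.4795 × 104.2100) = 103.3411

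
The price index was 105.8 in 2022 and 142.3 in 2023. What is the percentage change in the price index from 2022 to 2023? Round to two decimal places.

34.50%

Change = (142.3 − 105.8) / 105.8 × 100
       = 36.5 / 105.8 × 100 = 34.4991%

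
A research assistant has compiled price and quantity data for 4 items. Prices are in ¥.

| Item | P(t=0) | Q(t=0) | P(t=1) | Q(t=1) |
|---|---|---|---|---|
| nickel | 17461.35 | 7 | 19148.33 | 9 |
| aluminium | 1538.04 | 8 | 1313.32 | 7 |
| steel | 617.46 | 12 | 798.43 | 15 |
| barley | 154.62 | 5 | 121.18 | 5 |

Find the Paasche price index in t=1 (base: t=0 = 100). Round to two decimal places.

Paasche price index uses current-period quantities as weights.
ΣP(t=1)·Q(t=1) = 19148.33×9 + 1313.32×7 + 798.43×15 + 121.18×5 = 172334.97 + 9193.24 + 11976.45 + 605.9 = 194110.56
ΣP(t=0)·Q(t=1) = 17461.35×9 + 1538.04×7 + 617.46×15 + 154.62×5 = 157152.15 + 10766.28 + 9261.9 + 773.1 = 177953.43
Index = 194110.56 / 177953.43 × 100 = 109.0794

109.08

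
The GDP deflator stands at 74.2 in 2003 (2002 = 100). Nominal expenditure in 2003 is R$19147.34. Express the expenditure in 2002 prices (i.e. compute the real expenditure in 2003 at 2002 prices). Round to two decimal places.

25805.04

Real = Nominal ÷ (Index/100) = 19147.34 ÷ (74.2/100)
     = 19147.34 ÷ 0.742 = 25805.0404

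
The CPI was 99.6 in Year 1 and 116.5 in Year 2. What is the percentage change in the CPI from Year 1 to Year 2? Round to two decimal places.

Change = (116.5 − 99.6) / 99.6 × 100
       = 16.9 / 99.6 × 100 = 16.9679%

16.97%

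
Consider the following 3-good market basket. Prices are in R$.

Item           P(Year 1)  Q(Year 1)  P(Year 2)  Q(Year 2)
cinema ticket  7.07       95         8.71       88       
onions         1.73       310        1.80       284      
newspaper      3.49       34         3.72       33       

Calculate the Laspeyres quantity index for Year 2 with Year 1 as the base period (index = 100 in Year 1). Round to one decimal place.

Laspeyres quantity index uses base-period prices as weights.
ΣP(Year 1)·Q(Year 2) = 7.07×88 + 1.73×284 + 3.49×33 = 622.16 + 491.32 + 115.17 = 1228.65
ΣP(Year 1)·Q(Year 1) = 7.07×95 + 1.73×310 + 3.49×34 = 671.65 + 536.3 + 118.66 = 1326.61
Index = 1228.65 / 1326.61 × 100 = 92.6158

92.6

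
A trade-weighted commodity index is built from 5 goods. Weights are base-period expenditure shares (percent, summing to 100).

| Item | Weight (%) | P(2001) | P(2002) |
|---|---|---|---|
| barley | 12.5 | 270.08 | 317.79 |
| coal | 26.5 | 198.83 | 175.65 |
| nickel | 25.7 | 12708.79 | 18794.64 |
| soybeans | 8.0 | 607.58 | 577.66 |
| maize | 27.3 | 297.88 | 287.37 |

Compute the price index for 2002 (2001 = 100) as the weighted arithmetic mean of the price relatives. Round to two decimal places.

110.07

barley: 12.5 × (317.79/270.08) = 12.5 × 1.176651 = 14.7081
coal: 26.5 × (175.65/198.83) = 26.5 × 0.883418 = 23.4106
nickel: 25.7 × (18794.64/12708.79) = 25.7 × 1.478869 = 38.0069
soybeans: 8.0 × (577.66/607.58) = 8.0 × 0.950755 = 7.6060
maize: 27.3 × (287.37/297.88) = 27.3 × 0.964717 = 26.3368
Index = Σ wᵢ·(p₁ᵢ/p₀ᵢ) = 14.7081 + 23.4106 + 38.0069 + 7.6060 + 26.3368 = 110.0685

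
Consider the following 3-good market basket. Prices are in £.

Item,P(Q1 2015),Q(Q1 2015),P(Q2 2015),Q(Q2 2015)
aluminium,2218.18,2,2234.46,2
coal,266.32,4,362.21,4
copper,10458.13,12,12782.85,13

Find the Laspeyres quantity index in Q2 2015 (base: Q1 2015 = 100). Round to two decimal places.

107.98

Laspeyres quantity index uses base-period prices as weights.
ΣP(Q1 2015)·Q(Q2 2015) = 2218.18×2 + 266.32×4 + 10458.13×13 = 4436.36 + 1065.28 + 135955.69 = 141457.33
ΣP(Q1 2015)·Q(Q1 2015) = 2218.18×2 + 266.32×4 + 10458.13×12 = 4436.36 + 1065.28 + 125497.56 = 130999.2
Index = 141457.33 / 130999.2 × 100 = 107.9834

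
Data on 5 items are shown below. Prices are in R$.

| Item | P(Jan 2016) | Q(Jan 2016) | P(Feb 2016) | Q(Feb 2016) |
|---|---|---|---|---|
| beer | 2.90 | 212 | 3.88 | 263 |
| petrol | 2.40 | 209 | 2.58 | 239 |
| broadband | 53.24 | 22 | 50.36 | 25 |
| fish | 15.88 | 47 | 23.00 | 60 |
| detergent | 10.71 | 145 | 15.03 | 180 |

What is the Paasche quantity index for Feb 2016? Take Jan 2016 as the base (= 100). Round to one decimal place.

Paasche quantity index uses current-period prices as weights.
ΣP(Feb 2016)·Q(Feb 2016) = 3.88×263 + 2.58×239 + 50.36×25 + 23.00×60 + 15.03×180 = 1020.44 + 616.62 + 1259 + 1380 + 2705.4 = 6981.46
ΣP(Feb 2016)·Q(Jan 2016) = 3.88×212 + 2.58×209 + 50.36×22 + 23.00×47 + 15.03×145 = 822.56 + 539.22 + 1107.92 + 1081 + 2179.35 = 5730.05
Index = 6981.46 / 5730.05 × 100 = 121.8394

121.8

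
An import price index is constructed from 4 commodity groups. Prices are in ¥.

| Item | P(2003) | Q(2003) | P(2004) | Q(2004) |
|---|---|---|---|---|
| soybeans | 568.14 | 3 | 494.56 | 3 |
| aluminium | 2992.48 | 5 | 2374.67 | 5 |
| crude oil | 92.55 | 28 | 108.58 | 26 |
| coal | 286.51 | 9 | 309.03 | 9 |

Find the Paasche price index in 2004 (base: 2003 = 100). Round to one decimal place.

Paasche price index uses current-period quantities as weights.
ΣP(2004)·Q(2004) = 494.56×3 + 2374.67×5 + 108.58×26 + 309.03×9 = 1483.68 + 11873.35 + 2823.08 + 2781.27 = 18961.38
ΣP(2003)·Q(2004) = 568.14×3 + 2992.48×5 + 92.55×26 + 286.51×9 = 1704.42 + 14962.4 + 2406.3 + 2578.59 = 21651.71
Index = 18961.38 / 21651.71 × 100 = 87.5745

87.6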